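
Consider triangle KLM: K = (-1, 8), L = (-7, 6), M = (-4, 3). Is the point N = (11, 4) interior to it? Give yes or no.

Barycentric coordinates of N: (2, -3, 2).
The three coordinates are positive, negative, positive; a point is interior exactly when all three are positive.

no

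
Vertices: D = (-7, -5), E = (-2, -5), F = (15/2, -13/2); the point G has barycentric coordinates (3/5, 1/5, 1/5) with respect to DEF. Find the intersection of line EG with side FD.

Line EG meets FD where the E-coordinate vanishes; zeroing G's E-weight and renormalizing leaves F, D-weights 1/5 : 3/5 → (1/4, 3/4).
So H = (1/4)·F + (3/4)·D = (-27/8, -43/8).

(-27/8, -43/8)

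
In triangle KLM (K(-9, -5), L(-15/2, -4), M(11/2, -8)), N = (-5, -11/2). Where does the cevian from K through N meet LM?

Barycentric coordinates of N with respect to KLM: (1/2, 1/4, 1/4).
On side LM the K-coordinate is zero; dropping N's K-weight 1/2 and renormalizing the remaining 1/4 : 1/4 gives weights 1/2, 1/2 on L, M.
J = (1/2)·(-15/2, -4) + (1/2)·(11/2, -8) = (-1, -6).

(-1, -6)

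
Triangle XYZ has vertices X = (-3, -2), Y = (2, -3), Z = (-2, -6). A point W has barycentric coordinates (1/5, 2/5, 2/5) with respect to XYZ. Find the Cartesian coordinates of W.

W = (1/5)·X + (2/5)·Y + (2/5)·Z.
x-coordinate: (1/5)·(-3) + (2/5)·2 + (2/5)·(-2) = -3/5.
y-coordinate: (1/5)·(-2) + (2/5)·(-3) + (2/5)·(-6) = -4.

(-3/5, -4)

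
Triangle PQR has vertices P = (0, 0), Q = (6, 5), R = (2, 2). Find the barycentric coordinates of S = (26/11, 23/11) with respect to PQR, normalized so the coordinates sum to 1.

Signed area of the reference triangle: [PQR] = ½·(0·(5−2) + 6·(2−0) + 2·(0−5)) = ½·(0 + 12 − 10) = 1.
[SQR] = ½·((26/11)·(5−2) + 6·(2−(23/11)) + 2·(23/11−5)) = ½·(78/11 − 6/11 − 64/11) = 4/11, so the P-coordinate is (4/11)/1 = 4/11.
[PSR] = ½·(0·(23/11−2) + (26/11)·(2−0) + 2·(0−(23/11))) = ½·(0 + 52/11 − 46/11) = 3/11, so the Q-coordinate is 3/11.
[PQS] = ½·(0·(5−(23/11)) + 6·(23/11−0) + (26/11)·(0−5)) = ½·(0 + 138/11 − 130/11) = 4/11, so the R-coordinate is 4/11.

(4/11, 3/11, 4/11)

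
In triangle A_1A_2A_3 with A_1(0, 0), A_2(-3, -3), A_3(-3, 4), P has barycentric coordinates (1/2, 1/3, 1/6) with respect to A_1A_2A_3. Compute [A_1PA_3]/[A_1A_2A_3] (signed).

1/3

The signed ratio [A_1PA_3]/[A_1A_2A_3] equals the barycentric coordinate of P at vertex A_2, which is 1/3.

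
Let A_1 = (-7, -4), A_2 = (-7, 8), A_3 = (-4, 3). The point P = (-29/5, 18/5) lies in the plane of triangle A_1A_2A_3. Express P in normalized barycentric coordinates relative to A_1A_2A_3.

Signed area of the reference triangle: [A_1A_2A_3] = ½·((-7)·(8−3) + (-7)·(3−(-4)) + (-4)·(-4−8)) = ½·(-35 − 49 + 48) = -18.
[PA_2A_3] = ½·((-29/5)·(8−3) + (-7)·(3−(18/5)) + (-4)·(18/5−8)) = ½·(-29 + 21/5 + 88/5) = -18/5, so the A_1-coordinate is (-18/5)/(-18) = 1/5.
[A_1PA_3] = ½·((-7)·(18/5−3) + (-29/5)·(3−(-4)) + (-4)·(-4−(18/5))) = ½·(-21/5 − 203/5 + 152/5) = -36/5, so the A_2-coordinate is 2/5.
[A_1A_2P] = ½·((-7)·(8−(18/5)) + (-7)·(18/5−(-4)) + (-29/5)·(-4−8)) = ½·(-154/5 − 266/5 + 348/5) = -36/5, so the A_3-coordinate is 2/5.

(1/5, 2/5, 2/5)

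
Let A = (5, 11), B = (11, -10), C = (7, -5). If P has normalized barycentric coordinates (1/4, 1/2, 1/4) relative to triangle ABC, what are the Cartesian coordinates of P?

(17/2, -7/2)

P = (1/4)·A + (1/2)·B + (1/4)·C.
x-coordinate: (1/4)·5 + (1/2)·11 + (1/4)·7 = 17/2.
y-coordinate: (1/4)·11 + (1/2)·(-10) + (1/4)·(-5) = -7/2.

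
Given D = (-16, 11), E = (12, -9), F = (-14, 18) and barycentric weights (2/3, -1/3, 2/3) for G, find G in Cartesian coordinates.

(-24, 67/3)

G = (2/3)·D + (-1/3)·E + (2/3)·F.
x-coordinate: (2/3)·(-16) + (-1/3)·12 + (2/3)·(-14) = -24.
y-coordinate: (2/3)·11 + (-1/3)·(-9) + (2/3)·18 = 67/3.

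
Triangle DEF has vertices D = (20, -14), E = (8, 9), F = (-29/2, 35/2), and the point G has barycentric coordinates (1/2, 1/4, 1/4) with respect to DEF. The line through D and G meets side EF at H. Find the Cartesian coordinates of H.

Line DG meets EF where the D-coordinate vanishes; zeroing G's D-weight and renormalizing leaves E, F-weights 1/4 : 1/4 → (1/2, 1/2).
So H = (1/2)·E + (1/2)·F = (-13/4, 53/4).

(-13/4, 53/4)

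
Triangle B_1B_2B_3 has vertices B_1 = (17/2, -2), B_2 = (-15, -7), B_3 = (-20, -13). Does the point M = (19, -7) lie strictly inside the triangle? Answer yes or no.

Barycentric coordinates of M: (51/29, -129/58, 85/58).
The three coordinates are positive, negative, positive; a point is interior exactly when all three are positive.

no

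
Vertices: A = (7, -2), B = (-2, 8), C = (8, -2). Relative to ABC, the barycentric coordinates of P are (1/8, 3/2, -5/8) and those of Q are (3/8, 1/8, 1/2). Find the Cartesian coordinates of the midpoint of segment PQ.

(-3/8, 49/8)

Barycentric coordinates of the midpoint are the average: (1/4, 13/16, -1/16).
Converting: (1/4)·A + (13/16)·B + (-1/16)·C = (-3/8, 49/8).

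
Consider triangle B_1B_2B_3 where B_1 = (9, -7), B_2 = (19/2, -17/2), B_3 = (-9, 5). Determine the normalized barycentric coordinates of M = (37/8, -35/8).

Signed area of the reference triangle: [B_1B_2B_3] = ½·(9·(-17/2−5) + (19/2)·(5−(-7)) + (-9)·(-7−(-17/2))) = ½·(-243/2 + 114 − 27/2) = -21/2.
[MB_2B_3] = ½·((37/8)·(-17/2−5) + (19/2)·(5−(-35/8)) + (-9)·(-35/8−(-17/2))) = ½·(-999/16 + 1425/16 − 297/8) = -21/4, so the B_1-coordinate is (-21/4)/(-21/2) = 1/2.
[B_1MB_3] = ½·(9·(-35/8−5) + (37/8)·(5−(-7)) + (-9)·(-7−(-35/8))) = ½·(-675/8 + 111/2 + 189/8) = -21/8, so the B_2-coordinate is 1/4.
[B_1B_2M] = ½·(9·(-17/2−(-35/8)) + (19/2)·(-35/8−(-7)) + (37/8)·(-7−(-17/2))) = ½·(-297/8 + 399/16 + 111/16) = -21/8, so the B_3-coordinate is 1/4.

(1/2, 1/4, 1/4)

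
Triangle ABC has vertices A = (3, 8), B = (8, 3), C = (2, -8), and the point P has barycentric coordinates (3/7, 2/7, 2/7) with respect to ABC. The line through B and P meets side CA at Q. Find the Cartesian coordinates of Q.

(13/5, 8/5)

Line BP meets CA where the B-coordinate vanishes; zeroing P's B-weight and renormalizing leaves C, A-weights 2/7 : 3/7 → (2/5, 3/5).
So Q = (2/5)·C + (3/5)·A = (13/5, 8/5).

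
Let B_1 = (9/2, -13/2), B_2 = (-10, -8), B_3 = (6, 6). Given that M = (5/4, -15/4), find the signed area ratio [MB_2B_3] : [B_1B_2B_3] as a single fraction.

1/2

[B_1B_2B_3] = ½·((9/2)·(-8−6) + (-10)·(6−(-13/2)) + 6·(-13/2−(-8))) = ½·(-63 − 125 + 9) = -179/2.
[MB_2B_3] = ½·((5/4)·(-8−6) + (-10)·(6−(-15/4)) + 6·(-15/4−(-8))) = ½·(-35/2 − 195/2 + 51/2) = -179/4, so the ratio is (-179/4)/(-179/2) = 1/2.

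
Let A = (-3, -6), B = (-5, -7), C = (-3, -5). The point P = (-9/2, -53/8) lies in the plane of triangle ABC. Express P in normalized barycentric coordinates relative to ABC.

(1/8, 3/4, 1/8)

Signed area of the reference triangle: [ABC] = ½·((-3)·(-7−(-5)) + (-5)·(-5−(-6)) + (-3)·(-6−(-7))) = ½·(6 − 5 − 3) = -1.
[PBC] = ½·((-9/2)·(-7−(-5)) + (-5)·(-5−(-53/8)) + (-3)·(-53/8−(-7))) = ½·(9 − 65/8 − 9/8) = -1/8, so the A-coordinate is (-1/8)/(-1) = 1/8.
[APC] = ½·((-3)·(-53/8−(-5)) + (-9/2)·(-5−(-6)) + (-3)·(-6−(-53/8))) = ½·(39/8 − 9/2 − 15/8) = -3/4, so the B-coordinate is 3/4.
[ABP] = ½·((-3)·(-7−(-53/8)) + (-5)·(-53/8−(-6)) + (-9/2)·(-6−(-7))) = ½·(9/8 + 25/8 − 9/2) = -1/8, so the C-coordinate is 1/8.
Check: 1/8 + 3/4 + 1/8 = 1.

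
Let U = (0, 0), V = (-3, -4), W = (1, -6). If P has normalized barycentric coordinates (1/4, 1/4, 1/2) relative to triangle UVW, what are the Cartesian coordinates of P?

(-1/4, -4)

P = (1/4)·U + (1/4)·V + (1/2)·W.
x-coordinate: (1/4)·0 + (1/4)·(-3) + (1/2)·1 = -1/4.
y-coordinate: (1/4)·0 + (1/4)·(-4) + (1/2)·(-6) = -4.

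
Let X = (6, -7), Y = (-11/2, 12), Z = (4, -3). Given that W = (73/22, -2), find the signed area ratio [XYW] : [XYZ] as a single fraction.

9/11

[XYZ] = ½·(6·(12−(-3)) + (-11/2)·(-3−(-7)) + 4·(-7−12)) = ½·(90 − 22 − 76) = -4.
[XYW] = ½·(6·(12−(-2)) + (-11/2)·(-2−(-7)) + (73/22)·(-7−12)) = ½·(84 − 55/2 − 1387/22) = -36/11, so the ratio is (-36/11)/(-4) = 9/11.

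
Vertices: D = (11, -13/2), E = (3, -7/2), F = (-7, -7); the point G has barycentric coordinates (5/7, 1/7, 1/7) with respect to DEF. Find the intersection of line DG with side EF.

Line DG meets EF where the D-coordinate vanishes; zeroing G's D-weight and renormalizing leaves E, F-weights 1/7 : 1/7 → (1/2, 1/2).
So H = (1/2)·E + (1/2)·F = (-2, -21/4).

(-2, -21/4)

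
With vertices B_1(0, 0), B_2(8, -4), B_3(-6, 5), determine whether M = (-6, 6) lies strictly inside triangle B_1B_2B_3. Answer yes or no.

Barycentric coordinates of M: (-7/8, 3/8, 3/2).
The three coordinates are negative, positive, positive; a point is interior exactly when all three are positive.

no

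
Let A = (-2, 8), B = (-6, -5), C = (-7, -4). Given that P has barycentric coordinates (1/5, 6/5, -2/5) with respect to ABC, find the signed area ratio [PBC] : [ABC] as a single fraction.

1/5

The signed ratio [PBC]/[ABC] equals the barycentric coordinate of P at vertex A, which is 1/5.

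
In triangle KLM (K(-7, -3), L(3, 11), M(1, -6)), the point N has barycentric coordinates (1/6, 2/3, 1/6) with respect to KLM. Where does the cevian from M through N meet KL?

(1, 41/5)

Line MN meets KL where the M-coordinate vanishes; zeroing N's M-weight and renormalizing leaves K, L-weights 1/6 : 2/3 → (1/5, 4/5).
So J = (1/5)·K + (4/5)·L = (1, 41/5).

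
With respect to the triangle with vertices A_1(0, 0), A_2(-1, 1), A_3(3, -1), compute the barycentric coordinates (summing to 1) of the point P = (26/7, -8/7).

(-3/7, 1/7, 9/7)

Signed area of the reference triangle: [A_1A_2A_3] = ½·(0·(1−(-1)) + (-1)·(-1−0) + 3·(0−1)) = ½·(0 + 1 − 3) = -1.
[PA_2A_3] = ½·((26/7)·(1−(-1)) + (-1)·(-1−(-8/7)) + 3·(-8/7−1)) = ½·(52/7 − 1/7 − 45/7) = 3/7, so the A_1-coordinate is (3/7)/(-1) = -3/7.
[A_1PA_3] = ½·(0·(-8/7−(-1)) + (26/7)·(-1−0) + 3·(0−(-8/7))) = ½·(0 − 26/7 + 24/7) = -1/7, so the A_2-coordinate is 1/7.
[A_1A_2P] = ½·(0·(1−(-8/7)) + (-1)·(-8/7−0) + (26/7)·(0−1)) = ½·(0 + 8/7 − 26/7) = -9/7, so the A_3-coordinate is 9/7.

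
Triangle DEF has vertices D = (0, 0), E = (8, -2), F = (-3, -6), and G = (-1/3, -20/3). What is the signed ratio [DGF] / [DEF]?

1/3

[DEF] = ½·(0·(-2−(-6)) + 8·(-6−0) + (-3)·(0−(-2))) = ½·(0 − 48 − 6) = -27.
[DGF] = ½·(0·(-20/3−(-6)) + (-1/3)·(-6−0) + (-3)·(0−(-20/3))) = ½·(0 + 2 − 20) = -9, so the ratio is (-9)/(-27) = 1/3.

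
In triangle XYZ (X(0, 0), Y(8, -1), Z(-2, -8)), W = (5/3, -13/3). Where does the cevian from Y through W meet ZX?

Barycentric coordinates of W with respect to XYZ: (1/6, 1/3, 1/2).
On side ZX the Y-coordinate is zero; dropping W's Y-weight 1/3 and renormalizing the remaining 1/2 : 1/6 gives weights 3/4, 1/4 on Z, X.
V = (3/4)·(-2, -8) + (1/4)·(0, 0) = (-3/2, -6).

(-3/2, -6)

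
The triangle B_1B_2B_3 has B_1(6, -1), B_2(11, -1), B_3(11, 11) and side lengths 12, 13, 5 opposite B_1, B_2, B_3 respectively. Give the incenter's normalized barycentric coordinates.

(2/5, 13/30, 1/6)

The incenter has barycentric coordinates proportional to the opposite side lengths: (12 : 13 : 5).
Normalizing by 12+13+5 = 30 gives (2/5, 13/30, 1/6).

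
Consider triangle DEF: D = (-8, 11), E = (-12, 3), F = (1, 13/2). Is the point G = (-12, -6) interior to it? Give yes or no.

no

Barycentric coordinates of G: (-13/10, 19/10, 2/5).
The three coordinates are negative, positive, positive; a point is interior exactly when all three are positive.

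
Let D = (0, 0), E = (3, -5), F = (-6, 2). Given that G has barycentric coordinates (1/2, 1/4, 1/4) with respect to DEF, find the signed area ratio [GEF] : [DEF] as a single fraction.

The signed ratio [GEF]/[DEF] equals the barycentric coordinate of G at vertex D, which is 1/2.

1/2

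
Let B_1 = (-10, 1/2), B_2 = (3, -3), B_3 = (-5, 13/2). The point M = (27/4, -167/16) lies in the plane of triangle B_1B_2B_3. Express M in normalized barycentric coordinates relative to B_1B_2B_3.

Signed area of the reference triangle: [B_1B_2B_3] = ½·((-10)·(-3−(13/2)) + 3·(13/2−(1/2)) + (-5)·(1/2−(-3))) = ½·(95 + 18 − 35/2) = 191/4.
[MB_2B_3] = ½·((27/4)·(-3−(13/2)) + 3·(13/2−(-167/16)) + (-5)·(-167/16−(-3))) = ½·(-513/8 + 813/16 + 595/16) = 191/16, so the B_1-coordinate is (191/16)/(191/4) = 1/4.
[B_1MB_3] = ½·((-10)·(-167/16−(13/2)) + (27/4)·(13/2−(1/2)) + (-5)·(1/2−(-167/16))) = ½·(1355/8 + 81/2 − 875/16) = 2483/32, so the B_2-coordinate is 13/8.
[B_1B_2M] = ½·((-10)·(-3−(-167/16)) + 3·(-167/16−(1/2)) + (27/4)·(1/2−(-3))) = ½·(-595/8 − 525/16 + 189/8) = -1337/32, so the B_3-coordinate is -7/8.
Check: 1/4 + 13/8 − 7/8 = 1.

(1/4, 13/8, -7/8)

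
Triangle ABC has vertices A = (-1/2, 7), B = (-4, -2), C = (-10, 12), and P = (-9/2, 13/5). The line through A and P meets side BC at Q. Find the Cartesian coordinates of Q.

(-11/2, 3/2)

Barycentric coordinates of P with respect to ABC: (1/5, 3/5, 1/5).
On side BC the A-coordinate is zero; dropping P's A-weight 1/5 and renormalizing the remaining 3/5 : 1/5 gives weights 3/4, 1/4 on B, C.
Q = (3/4)·(-4, -2) + (1/4)·(-10, 12) = (-11/2, 3/2).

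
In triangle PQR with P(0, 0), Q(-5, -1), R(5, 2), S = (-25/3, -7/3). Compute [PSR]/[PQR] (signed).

1

[PQR] = ½·(0·(-1−2) + (-5)·(2−0) + 5·(0−(-1))) = ½·(0 − 10 + 5) = -5/2.
[PSR] = ½·(0·(-7/3−2) + (-25/3)·(2−0) + 5·(0−(-7/3))) = ½·(0 − 50/3 + 35/3) = -5/2, so the ratio is (-5/2)/(-5/2) = 1.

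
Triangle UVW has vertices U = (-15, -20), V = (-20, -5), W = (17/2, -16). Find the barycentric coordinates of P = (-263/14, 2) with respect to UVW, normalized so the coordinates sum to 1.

(-4/7, 10/7, 1/7)

Signed area of the reference triangle: [UVW] = ½·((-15)·(-5−(-16)) + (-20)·(-16−(-20)) + (17/2)·(-20−(-5))) = ½·(-165 − 80 − 255/2) = -745/4.
[PVW] = ½·((-263/14)·(-5−(-16)) + (-20)·(-16−2) + (17/2)·(2−(-5))) = ½·(-2893/14 + 360 + 119/2) = 745/7, so the U-coordinate is (745/7)/(-745/4) = -4/7.
[UPW] = ½·((-15)·(2−(-16)) + (-263/14)·(-16−(-20)) + (17/2)·(-20−2)) = ½·(-270 − 526/7 − 187) = -3725/14, so the V-coordinate is 10/7.
[UVP] = ½·((-15)·(-5−2) + (-20)·(2−(-20)) + (-263/14)·(-20−(-5))) = ½·(105 − 440 + 3945/14) = -745/28, so the W-coordinate is 1/7.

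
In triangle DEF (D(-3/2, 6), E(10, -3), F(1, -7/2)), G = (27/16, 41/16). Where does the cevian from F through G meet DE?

(25/14, 24/7)

Barycentric coordinates of G with respect to DEF: (5/8, 1/4, 1/8).
On side DE the F-coordinate is zero; dropping G's F-weight 1/8 and renormalizing the remaining 5/8 : 1/4 gives weights 5/7, 2/7 on D, E.
H = (5/7)·(-3/2, 6) + (2/7)·(10, -3) = (25/14, 24/7).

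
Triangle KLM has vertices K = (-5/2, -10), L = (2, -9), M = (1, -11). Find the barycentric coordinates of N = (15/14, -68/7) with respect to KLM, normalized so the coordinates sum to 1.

(1/7, 4/7, 2/7)

Signed area of the reference triangle: [KLM] = ½·((-5/2)·(-9−(-11)) + 2·(-11−(-10)) + 1·(-10−(-9))) = ½·(-5 − 2 − 1) = -4.
[NLM] = ½·((15/14)·(-9−(-11)) + 2·(-11−(-68/7)) + 1·(-68/7−(-9))) = ½·(15/7 − 18/7 − 5/7) = -4/7, so the K-coordinate is (-4/7)/(-4) = 1/7.
[KNM] = ½·((-5/2)·(-68/7−(-11)) + (15/14)·(-11−(-10)) + 1·(-10−(-68/7))) = ½·(-45/14 − 15/14 − 2/7) = -16/7, so the L-coordinate is 4/7.
[KLN] = ½·((-5/2)·(-9−(-68/7)) + 2·(-68/7−(-10)) + (15/14)·(-10−(-9))) = ½·(-25/14 + 4/7 − 15/14) = -8/7, so the M-coordinate is 2/7.
Check: 1/7 + 4/7 + 2/7 = 1.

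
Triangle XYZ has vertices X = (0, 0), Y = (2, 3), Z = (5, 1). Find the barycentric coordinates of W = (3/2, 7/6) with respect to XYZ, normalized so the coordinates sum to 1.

(1/2, 1/3, 1/6)

Signed area of the reference triangle: [XYZ] = ½·(0·(3−1) + 2·(1−0) + 5·(0−3)) = ½·(0 + 2 − 15) = -13/2.
[WYZ] = ½·((3/2)·(3−1) + 2·(1−(7/6)) + 5·(7/6−3)) = ½·(3 − 1/3 − 55/6) = -13/4, so the X-coordinate is (-13/4)/(-13/2) = 1/2.
[XWZ] = ½·(0·(7/6−1) + (3/2)·(1−0) + 5·(0−(7/6))) = ½·(0 + 3/2 − 35/6) = -13/6, so the Y-coordinate is 1/3.
[XYW] = ½·(0·(3−(7/6)) + 2·(7/6−0) + (3/2)·(0−3)) = ½·(0 + 7/3 − 9/2) = -13/12, so the Z-coordinate is 1/6.
Check: 1/2 + 1/3 + 1/6 = 1.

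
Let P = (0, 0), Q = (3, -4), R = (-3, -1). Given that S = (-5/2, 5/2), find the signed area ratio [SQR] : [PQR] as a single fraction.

[PQR] = ½·(0·(-4−(-1)) + 3·(-1−0) + (-3)·(0−(-4))) = ½·(0 − 3 − 12) = -15/2.
[SQR] = ½·((-5/2)·(-4−(-1)) + 3·(-1−(5/2)) + (-3)·(5/2−(-4))) = ½·(15/2 − 21/2 − 39/2) = -45/4, so the ratio is (-45/4)/(-15/2) = 3/2.

3/2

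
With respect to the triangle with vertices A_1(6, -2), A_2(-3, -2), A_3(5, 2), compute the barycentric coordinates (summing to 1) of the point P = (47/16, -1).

Signed area of the reference triangle: [A_1A_2A_3] = ½·(6·(-2−2) + (-3)·(2−(-2)) + 5·(-2−(-2))) = ½·(-24 − 12 + 0) = -18.
[PA_2A_3] = ½·((47/16)·(-2−2) + (-3)·(2−(-1)) + 5·(-1−(-2))) = ½·(-47/4 − 9 + 5) = -63/8, so the A_1-coordinate is (-63/8)/(-18) = 7/16.
[A_1PA_3] = ½·(6·(-1−2) + (47/16)·(2−(-2)) + 5·(-2−(-1))) = ½·(-18 + 47/4 − 5) = -45/8, so the A_2-coordinate is 5/16.
[A_1A_2P] = ½·(6·(-2−(-1)) + (-3)·(-1−(-2)) + (47/16)·(-2−(-2))) = ½·(-6 − 3 + 0) = -9/2, so the A_3-coordinate is 1/4.
Check: 7/16 + 5/16 + 1/4 = 1.

(7/16, 5/16, 1/4)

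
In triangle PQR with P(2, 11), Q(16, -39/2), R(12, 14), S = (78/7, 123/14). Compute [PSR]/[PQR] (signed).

1/7

[PQR] = ½·(2·(-39/2−14) + 16·(14−11) + 12·(11−(-39/2))) = ½·(-67 + 48 + 366) = 347/2.
[PSR] = ½·(2·(123/14−14) + (78/7)·(14−11) + 12·(11−(123/14))) = ½·(-73/7 + 234/7 + 186/7) = 347/14, so the ratio is (347/14)/(347/2) = 1/7.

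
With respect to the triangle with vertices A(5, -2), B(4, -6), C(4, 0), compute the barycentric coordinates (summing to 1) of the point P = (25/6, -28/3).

(1/6, 3/2, -2/3)

Signed area of the reference triangle: [ABC] = ½·(5·(-6−0) + 4·(0−(-2)) + 4·(-2−(-6))) = ½·(-30 + 8 + 16) = -3.
[PBC] = ½·((25/6)·(-6−0) + 4·(0−(-28/3)) + 4·(-28/3−(-6))) = ½·(-25 + 112/3 − 40/3) = -1/2, so the A-coordinate is (-1/2)/(-3) = 1/6.
[APC] = ½·(5·(-28/3−0) + (25/6)·(0−(-2)) + 4·(-2−(-28/3))) = ½·(-140/3 + 25/3 + 88/3) = -9/2, so the B-coordinate is 3/2.
[ABP] = ½·(5·(-6−(-28/3)) + 4·(-28/3−(-2)) + (25/6)·(-2−(-6))) = ½·(50/3 − 88/3 + 50/3) = 2, so the C-coordinate is -2/3.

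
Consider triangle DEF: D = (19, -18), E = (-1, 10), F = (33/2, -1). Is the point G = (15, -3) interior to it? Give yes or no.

Barycentric coordinates of G: (103/540, 61/540, 94/135).
The three coordinates are positive, positive, positive; a point is interior exactly when all three are positive.

yes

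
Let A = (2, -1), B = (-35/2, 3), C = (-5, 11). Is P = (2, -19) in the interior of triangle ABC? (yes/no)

Barycentric coordinates of P: (431/206, 63/103, -351/206).
The three coordinates are positive, positive, negative; a point is interior exactly when all three are positive.

no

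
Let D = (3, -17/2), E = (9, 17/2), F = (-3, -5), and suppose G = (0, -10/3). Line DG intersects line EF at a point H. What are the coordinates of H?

(-3/5, -23/10)

Barycentric coordinates of G with respect to DEF: (1/6, 1/6, 2/3).
On side EF the D-coordinate is zero; dropping G's D-weight 1/6 and renormalizing the remaining 1/6 : 2/3 gives weights 1/5, 4/5 on E, F.
H = (1/5)·(9, 17/2) + (4/5)·(-3, -5) = (-3/5, -23/10).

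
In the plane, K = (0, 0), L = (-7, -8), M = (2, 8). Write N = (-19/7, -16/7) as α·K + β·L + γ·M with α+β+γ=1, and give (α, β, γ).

Signed area of the reference triangle: [KLM] = ½·(0·(-8−8) + (-7)·(8−0) + 2·(0−(-8))) = ½·(0 − 56 + 16) = -20.
[NLM] = ½·((-19/7)·(-8−8) + (-7)·(8−(-16/7)) + 2·(-16/7−(-8))) = ½·(304/7 − 72 + 80/7) = -60/7, so the K-coordinate is (-60/7)/(-20) = 3/7.
[KNM] = ½·(0·(-16/7−8) + (-19/7)·(8−0) + 2·(0−(-16/7))) = ½·(0 − 152/7 + 32/7) = -60/7, so the L-coordinate is 3/7.
[KLN] = ½·(0·(-8−(-16/7)) + (-7)·(-16/7−0) + (-19/7)·(0−(-8))) = ½·(0 + 16 − 152/7) = -20/7, so the M-coordinate is 1/7.
Check: 3/7 + 3/7 + 1/7 = 1.

(3/7, 3/7, 1/7)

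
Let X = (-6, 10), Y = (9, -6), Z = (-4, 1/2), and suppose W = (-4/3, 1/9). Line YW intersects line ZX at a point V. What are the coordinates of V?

(-30/7, 13/7)

Barycentric coordinates of W with respect to XYZ: (1/9, 2/9, 2/3).
On side ZX the Y-coordinate is zero; dropping W's Y-weight 2/9 and renormalizing the remaining 2/3 : 1/9 gives weights 6/7, 1/7 on Z, X.
V = (6/7)·(-4, 1/2) + (1/7)·(-6, 10) = (-30/7, 13/7).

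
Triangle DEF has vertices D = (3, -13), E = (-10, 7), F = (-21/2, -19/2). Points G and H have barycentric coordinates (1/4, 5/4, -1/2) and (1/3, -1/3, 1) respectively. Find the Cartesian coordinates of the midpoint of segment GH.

(-19/3, -71/24)

Barycentric coordinates of the midpoint are the average: (7/24, 11/24, 1/4).
Converting: (7/24)·D + (11/24)·E + (1/4)·F = (-19/3, -71/24).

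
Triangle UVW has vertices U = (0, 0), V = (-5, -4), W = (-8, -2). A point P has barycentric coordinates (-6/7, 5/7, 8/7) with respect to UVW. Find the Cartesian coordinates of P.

P = (-6/7)·U + (5/7)·V + (8/7)·W.
x-coordinate: (-6/7)·0 + (5/7)·(-5) + (8/7)·(-8) = -89/7.
y-coordinate: (-6/7)·0 + (5/7)·(-4) + (8/7)·(-2) = -36/7.

(-89/7, -36/7)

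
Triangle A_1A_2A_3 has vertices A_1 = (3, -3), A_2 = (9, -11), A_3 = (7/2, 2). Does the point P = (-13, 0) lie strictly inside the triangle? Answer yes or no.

Barycentric coordinates of P: (451/68, -163/68, -55/17).
The three coordinates are positive, negative, negative; a point is interior exactly when all three are positive.

no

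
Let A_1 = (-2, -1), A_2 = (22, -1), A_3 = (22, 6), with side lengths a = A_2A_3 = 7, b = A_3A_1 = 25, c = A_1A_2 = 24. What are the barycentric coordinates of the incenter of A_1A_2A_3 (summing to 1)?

(1/8, 25/56, 3/7)

The incenter has barycentric coordinates proportional to the opposite side lengths: (7 : 25 : 24).
Normalizing by 7+25+24 = 56 gives (1/8, 25/56, 3/7).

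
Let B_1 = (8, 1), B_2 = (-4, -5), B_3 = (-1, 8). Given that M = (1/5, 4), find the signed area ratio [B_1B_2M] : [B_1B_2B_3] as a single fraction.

3/5

[B_1B_2B_3] = ½·(8·(-5−8) + (-4)·(8−1) + (-1)·(1−(-5))) = ½·(-104 − 28 − 6) = -69.
[B_1B_2M] = ½·(8·(-5−4) + (-4)·(4−1) + (1/5)·(1−(-5))) = ½·(-72 − 12 + 6/5) = -207/5, so the ratio is (-207/5)/(-69) = 3/5.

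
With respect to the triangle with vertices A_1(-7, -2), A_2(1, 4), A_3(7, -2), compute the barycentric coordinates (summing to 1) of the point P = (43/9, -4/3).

Signed area of the reference triangle: [A_1A_2A_3] = ½·((-7)·(4−(-2)) + 1·(-2−(-2)) + 7·(-2−4)) = ½·(-42 + 0 − 42) = -42.
[PA_2A_3] = ½·((43/9)·(4−(-2)) + 1·(-2−(-4/3)) + 7·(-4/3−4)) = ½·(86/3 − 2/3 − 112/3) = -14/3, so the A_1-coordinate is (-14/3)/(-42) = 1/9.
[A_1PA_3] = ½·((-7)·(-4/3−(-2)) + (43/9)·(-2−(-2)) + 7·(-2−(-4/3))) = ½·(-14/3 + 0 − 14/3) = -14/3, so the A_2-coordinate is 1/9.
[A_1A_2P] = ½·((-7)·(4−(-4/3)) + 1·(-4/3−(-2)) + (43/9)·(-2−4)) = ½·(-112/3 + 2/3 − 86/3) = -98/3, so the A_3-coordinate is 7/9.

(1/9, 1/9, 7/9)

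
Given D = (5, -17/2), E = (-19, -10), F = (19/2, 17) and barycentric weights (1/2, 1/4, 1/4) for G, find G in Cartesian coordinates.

(1/8, -5/2)

G = (1/2)·D + (1/4)·E + (1/4)·F.
x-coordinate: (1/2)·5 + (1/4)·(-19) + (1/4)·(19/2) = 1/8.
y-coordinate: (1/2)·(-17/2) + (1/4)·(-10) + (1/4)·17 = -5/2.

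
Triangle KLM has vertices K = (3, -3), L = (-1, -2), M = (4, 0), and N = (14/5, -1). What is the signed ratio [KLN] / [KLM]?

3/5

[KLM] = ½·(3·(-2−0) + (-1)·(0−(-3)) + 4·(-3−(-2))) = ½·(-6 − 3 − 4) = -13/2.
[KLN] = ½·(3·(-2−(-1)) + (-1)·(-1−(-3)) + (14/5)·(-3−(-2))) = ½·(-3 − 2 − 14/5) = -39/10, so the ratio is (-39/10)/(-13/2) = 3/5.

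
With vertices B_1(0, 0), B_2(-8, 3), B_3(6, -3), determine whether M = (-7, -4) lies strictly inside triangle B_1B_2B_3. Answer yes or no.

no

Barycentric coordinates of M: (-46/3, 15/2, 53/6).
The three coordinates are negative, positive, positive; a point is interior exactly when all three are positive.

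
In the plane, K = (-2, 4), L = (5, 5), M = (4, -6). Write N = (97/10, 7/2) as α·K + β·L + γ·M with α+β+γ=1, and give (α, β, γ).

Signed area of the reference triangle: [KLM] = ½·((-2)·(5−(-6)) + 5·(-6−4) + 4·(4−5)) = ½·(-22 − 50 − 4) = -38.
[NLM] = ½·((97/10)·(5−(-6)) + 5·(-6−(7/2)) + 4·(7/2−5)) = ½·(1067/10 − 95/2 − 6) = 133/5, so the K-coordinate is (133/5)/(-38) = -7/10.
[KNM] = ½·((-2)·(7/2−(-6)) + (97/10)·(-6−4) + 4·(4−(7/2))) = ½·(-19 − 97 + 2) = -57, so the L-coordinate is 3/2.
[KLN] = ½·((-2)·(5−(7/2)) + 5·(7/2−4) + (97/10)·(4−5)) = ½·(-3 − 5/2 − 97/10) = -38/5, so the M-coordinate is 1/5.

(-7/10, 3/2, 1/5)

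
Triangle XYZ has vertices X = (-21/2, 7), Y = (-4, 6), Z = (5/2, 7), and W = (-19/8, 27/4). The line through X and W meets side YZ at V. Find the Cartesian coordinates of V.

(1/3, 20/3)

Barycentric coordinates of W with respect to XYZ: (1/4, 1/4, 1/2).
On side YZ the X-coordinate is zero; dropping W's X-weight 1/4 and renormalizing the remaining 1/4 : 1/2 gives weights 1/3, 2/3 on Y, Z.
V = (1/3)·(-4, 6) + (2/3)·(5/2, 7) = (1/3, 20/3).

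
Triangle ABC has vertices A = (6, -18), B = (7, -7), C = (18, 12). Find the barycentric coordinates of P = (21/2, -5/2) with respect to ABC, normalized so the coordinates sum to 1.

(1/6, 1/2, 1/3)

Signed area of the reference triangle: [ABC] = ½·(6·(-7−12) + 7·(12−(-18)) + 18·(-18−(-7))) = ½·(-114 + 210 − 198) = -51.
[PBC] = ½·((21/2)·(-7−12) + 7·(12−(-5/2)) + 18·(-5/2−(-7))) = ½·(-399/2 + 203/2 + 81) = -17/2, so the A-coordinate is (-17/2)/(-51) = 1/6.
[APC] = ½·(6·(-5/2−12) + (21/2)·(12−(-18)) + 18·(-18−(-5/2))) = ½·(-87 + 315 − 279) = -51/2, so the B-coordinate is 1/2.
[ABP] = ½·(6·(-7−(-5/2)) + 7·(-5/2−(-18)) + (21/2)·(-18−(-7))) = ½·(-27 + 217/2 − 231/2) = -17, so the C-coordinate is 1/3.
Check: 1/6 + 1/2 + 1/3 = 1.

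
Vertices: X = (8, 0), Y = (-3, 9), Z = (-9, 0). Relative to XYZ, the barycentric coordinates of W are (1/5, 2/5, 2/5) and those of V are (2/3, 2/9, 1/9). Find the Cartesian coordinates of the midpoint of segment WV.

Barycentric coordinates of the midpoint are the average: (13/30, 14/45, 23/90).
Converting: (13/30)·X + (14/45)·Y + (23/90)·Z = (7/30, 14/5).

(7/30, 14/5)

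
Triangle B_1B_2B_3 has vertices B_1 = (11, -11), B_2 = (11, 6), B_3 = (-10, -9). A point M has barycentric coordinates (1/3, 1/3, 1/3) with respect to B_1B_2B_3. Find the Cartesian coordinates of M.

(4, -14/3)

M = (1/3)·B_1 + (1/3)·B_2 + (1/3)·B_3.
x-coordinate: (1/3)·11 + (1/3)·11 + (1/3)·(-10) = 4.
y-coordinate: (1/3)·(-11) + (1/3)·6 + (1/3)·(-9) = -14/3.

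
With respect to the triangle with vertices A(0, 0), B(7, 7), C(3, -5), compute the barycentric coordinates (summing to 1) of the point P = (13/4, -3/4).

Signed area of the reference triangle: [ABC] = ½·(0·(7−(-5)) + 7·(-5−0) + 3·(0−7)) = ½·(0 − 35 − 21) = -28.
[PBC] = ½·((13/4)·(7−(-5)) + 7·(-5−(-3/4)) + 3·(-3/4−7)) = ½·(39 − 119/4 − 93/4) = -7, so the A-coordinate is (-7)/(-28) = 1/4.
[APC] = ½·(0·(-3/4−(-5)) + (13/4)·(-5−0) + 3·(0−(-3/4))) = ½·(0 − 65/4 + 9/4) = -7, so the B-coordinate is 1/4.
[ABP] = ½·(0·(7−(-3/4)) + 7·(-3/4−0) + (13/4)·(0−7)) = ½·(0 − 21/4 − 91/4) = -14, so the C-coordinate is 1/2.

(1/4, 1/4, 1/2)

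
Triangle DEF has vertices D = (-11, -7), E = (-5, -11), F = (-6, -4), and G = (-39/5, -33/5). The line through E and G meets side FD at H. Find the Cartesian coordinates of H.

(-17/2, -11/2)

Barycentric coordinates of G with respect to DEF: (2/5, 1/5, 2/5).
On side FD the E-coordinate is zero; dropping G's E-weight 1/5 and renormalizing the remaining 2/5 : 2/5 gives weights 1/2, 1/2 on F, D.
H = (1/2)·(-6, -4) + (1/2)·(-11, -7) = (-17/2, -11/2).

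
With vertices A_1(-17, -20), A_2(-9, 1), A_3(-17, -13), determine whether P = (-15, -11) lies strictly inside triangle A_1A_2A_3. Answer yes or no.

yes

Barycentric coordinates of P: (3/14, 1/4, 15/28).
The three coordinates are positive, positive, positive; a point is interior exactly when all three are positive.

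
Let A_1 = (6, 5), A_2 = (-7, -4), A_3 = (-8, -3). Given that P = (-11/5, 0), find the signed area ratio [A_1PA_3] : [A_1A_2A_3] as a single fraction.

1/5

[A_1A_2A_3] = ½·(6·(-4−(-3)) + (-7)·(-3−5) + (-8)·(5−(-4))) = ½·(-6 + 56 − 72) = -11.
[A_1PA_3] = ½·(6·(0−(-3)) + (-11/5)·(-3−5) + (-8)·(5−0)) = ½·(18 + 88/5 − 40) = -11/5, so the ratio is (-11/5)/(-11) = 1/5.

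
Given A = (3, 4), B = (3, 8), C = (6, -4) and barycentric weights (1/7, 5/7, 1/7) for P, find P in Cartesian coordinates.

(24/7, 40/7)

P = (1/7)·A + (5/7)·B + (1/7)·C.
x-coordinate: (1/7)·3 + (5/7)·3 + (1/7)·6 = 24/7.
y-coordinate: (1/7)·4 + (5/7)·8 + (1/7)·(-4) = 40/7.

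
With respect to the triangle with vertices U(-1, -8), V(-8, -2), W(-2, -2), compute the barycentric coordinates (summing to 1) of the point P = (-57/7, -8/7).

(-1/7, 1, 1/7)

Signed area of the reference triangle: [UVW] = ½·((-1)·(-2−(-2)) + (-8)·(-2−(-8)) + (-2)·(-8−(-2))) = ½·(0 − 48 + 12) = -18.
[PVW] = ½·((-57/7)·(-2−(-2)) + (-8)·(-2−(-8/7)) + (-2)·(-8/7−(-2))) = ½·(0 + 48/7 − 12/7) = 18/7, so the U-coordinate is (18/7)/(-18) = -1/7.
[UPW] = ½·((-1)·(-8/7−(-2)) + (-57/7)·(-2−(-8)) + (-2)·(-8−(-8/7))) = ½·(-6/7 − 342/7 + 96/7) = -18, so the V-coordinate is 1.
[UVP] = ½·((-1)·(-2−(-8/7)) + (-8)·(-8/7−(-8)) + (-57/7)·(-8−(-2))) = ½·(6/7 − 384/7 + 342/7) = -18/7, so the W-coordinate is 1/7.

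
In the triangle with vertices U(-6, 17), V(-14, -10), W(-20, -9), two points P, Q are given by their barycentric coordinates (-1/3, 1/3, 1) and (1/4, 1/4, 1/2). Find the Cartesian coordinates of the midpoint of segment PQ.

(-113/6, -83/8)

Barycentric coordinates of the midpoint are the average: (-1/24, 7/24, 3/4).
Converting: (-1/24)·U + (7/24)·V + (3/4)·W = (-113/6, -83/8).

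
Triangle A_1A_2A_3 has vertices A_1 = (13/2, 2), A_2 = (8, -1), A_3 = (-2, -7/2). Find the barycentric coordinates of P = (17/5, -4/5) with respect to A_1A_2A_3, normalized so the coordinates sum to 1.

(2/5, 1/5, 2/5)

Signed area of the reference triangle: [A_1A_2A_3] = ½·((13/2)·(-1−(-7/2)) + 8·(-7/2−2) + (-2)·(2−(-1))) = ½·(65/4 − 44 − 6) = -135/8.
[PA_2A_3] = ½·((17/5)·(-1−(-7/2)) + 8·(-7/2−(-4/5)) + (-2)·(-4/5−(-1))) = ½·(17/2 − 108/5 − 2/5) = -27/4, so the A_1-coordinate is (-27/4)/(-135/8) = 2/5.
[A_1PA_3] = ½·((13/2)·(-4/5−(-7/2)) + (17/5)·(-7/2−2) + (-2)·(2−(-4/5))) = ½·(351/20 − 187/10 − 28/5) = -27/8, so the A_2-coordinate is 1/5.
[A_1A_2P] = ½·((13/2)·(-1−(-4/5)) + 8·(-4/5−2) + (17/5)·(2−(-1))) = ½·(-13/10 − 112/5 + 51/5) = -27/4, so the A_3-coordinate is 2/5.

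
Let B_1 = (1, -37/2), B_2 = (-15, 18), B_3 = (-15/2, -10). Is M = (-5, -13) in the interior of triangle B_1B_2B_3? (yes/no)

no

Barycentric coordinates of M: (190/697, -1/41, 524/697).
The three coordinates are positive, negative, positive; a point is interior exactly when all three are positive.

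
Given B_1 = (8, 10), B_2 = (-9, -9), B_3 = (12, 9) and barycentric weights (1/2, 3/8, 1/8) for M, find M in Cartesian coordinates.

(17/8, 11/4)

M = (1/2)·B_1 + (3/8)·B_2 + (1/8)·B_3.
x-coordinate: (1/2)·8 + (3/8)·(-9) + (1/8)·12 = 17/8.
y-coordinate: (1/2)·10 + (3/8)·(-9) + (1/8)·9 = 11/4.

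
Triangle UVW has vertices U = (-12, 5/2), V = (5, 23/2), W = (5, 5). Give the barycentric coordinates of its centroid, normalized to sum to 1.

The centroid is the average of the vertices, so each weight is 1/3.

(1/3, 1/3, 1/3)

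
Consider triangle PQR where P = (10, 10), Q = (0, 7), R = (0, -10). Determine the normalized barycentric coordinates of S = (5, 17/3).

(1/2, 1/3, 1/6)

Signed area of the reference triangle: [PQR] = ½·(10·(7−(-10)) + 0·(-10−10) + 0·(10−7)) = ½·(170 + 0 + 0) = 85.
[SQR] = ½·(5·(7−(-10)) + 0·(-10−(17/3)) + 0·(17/3−7)) = ½·(85 + 0 + 0) = 85/2, so the P-coordinate is (85/2)/85 = 1/2.
[PSR] = ½·(10·(17/3−(-10)) + 5·(-10−10) + 0·(10−(17/3))) = ½·(470/3 − 100 + 0) = 85/3, so the Q-coordinate is 1/3.
[PQS] = ½·(10·(7−(17/3)) + 0·(17/3−10) + 5·(10−7)) = ½·(40/3 + 0 + 15) = 85/6, so the R-coordinate is 1/6.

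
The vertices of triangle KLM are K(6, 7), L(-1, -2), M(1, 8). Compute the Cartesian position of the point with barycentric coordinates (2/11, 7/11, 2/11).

(7/11, 16/11)

N = (2/11)·K + (7/11)·L + (2/11)·M.
x-coordinate: (2/11)·6 + (7/11)·(-1) + (2/11)·1 = 7/11.
y-coordinate: (2/11)·7 + (7/11)·(-2) + (2/11)·8 = 16/11.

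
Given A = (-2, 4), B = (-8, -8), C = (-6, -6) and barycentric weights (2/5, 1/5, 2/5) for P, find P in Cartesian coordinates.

(-24/5, -12/5)

P = (2/5)·A + (1/5)·B + (2/5)·C.
x-coordinate: (2/5)·(-2) + (1/5)·(-8) + (2/5)·(-6) = -24/5.
y-coordinate: (2/5)·4 + (1/5)·(-8) + (2/5)·(-6) = -12/5.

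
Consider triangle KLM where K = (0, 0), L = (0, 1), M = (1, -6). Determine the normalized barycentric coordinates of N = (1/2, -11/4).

Signed area of the reference triangle: [KLM] = ½·(0·(1−(-6)) + 0·(-6−0) + 1·(0−1)) = ½·(0 + 0 − 1) = -1/2.
[NLM] = ½·((1/2)·(1−(-6)) + 0·(-6−(-11/4)) + 1·(-11/4−1)) = ½·(7/2 + 0 − 15/4) = -1/8, so the K-coordinate is (-1/8)/(-1/2) = 1/4.
[KNM] = ½·(0·(-11/4−(-6)) + (1/2)·(-6−0) + 1·(0−(-11/4))) = ½·(0 − 3 + 11/4) = -1/8, so the L-coordinate is 1/4.
[KLN] = ½·(0·(1−(-11/4)) + 0·(-11/4−0) + (1/2)·(0−1)) = ½·(0 + 0 − 1/2) = -1/4, so the M-coordinate is 1/2.
Check: 1/4 + 1/4 + 1/2 = 1.

(1/4, 1/4, 1/2)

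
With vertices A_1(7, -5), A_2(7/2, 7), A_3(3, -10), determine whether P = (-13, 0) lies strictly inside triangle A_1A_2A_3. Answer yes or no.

no

Barycentric coordinates of P: (-554/131, 240/131, 445/131).
The three coordinates are negative, positive, positive; a point is interior exactly when all three are positive.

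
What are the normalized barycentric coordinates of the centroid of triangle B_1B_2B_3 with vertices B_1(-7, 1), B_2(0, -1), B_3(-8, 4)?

The centroid is the average of the vertices, so each weight is 1/3.

(1/3, 1/3, 1/3)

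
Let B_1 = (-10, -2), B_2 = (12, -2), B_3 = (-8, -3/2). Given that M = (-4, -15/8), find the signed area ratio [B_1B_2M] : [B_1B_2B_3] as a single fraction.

[B_1B_2B_3] = ½·((-10)·(-2−(-3/2)) + 12·(-3/2−(-2)) + (-8)·(-2−(-2))) = ½·(5 + 6 + 0) = 11/2.
[B_1B_2M] = ½·((-10)·(-2−(-15/8)) + 12·(-15/8−(-2)) + (-4)·(-2−(-2))) = ½·(5/4 + 3/2 + 0) = 11/8, so the ratio is (11/8)/(11/2) = 1/4.

1/4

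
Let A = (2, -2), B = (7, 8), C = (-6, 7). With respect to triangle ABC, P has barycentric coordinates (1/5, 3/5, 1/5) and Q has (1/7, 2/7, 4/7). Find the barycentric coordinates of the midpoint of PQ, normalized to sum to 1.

Since both coordinate triples sum to 1, the midpoint's barycentrics are the componentwise average.
(1/5+1/7)/2 = 6/35; similarly 31/70 and 27/70.

(6/35, 31/70, 27/70)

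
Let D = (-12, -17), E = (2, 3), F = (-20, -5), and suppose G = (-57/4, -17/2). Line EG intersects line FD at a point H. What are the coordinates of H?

Barycentric coordinates of G with respect to DEF: (3/8, 1/8, 1/2).
On side FD the E-coordinate is zero; dropping G's E-weight 1/8 and renormalizing the remaining 1/2 : 3/8 gives weights 4/7, 3/7 on F, D.
H = (4/7)·(-20, -5) + (3/7)·(-12, -17) = (-116/7, -71/7).

(-116/7, -71/7)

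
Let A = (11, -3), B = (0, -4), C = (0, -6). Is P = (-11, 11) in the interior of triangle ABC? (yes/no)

Barycentric coordinates of P: (-1, 10, -8).
The three coordinates are negative, positive, negative; a point is interior exactly when all three are positive.

no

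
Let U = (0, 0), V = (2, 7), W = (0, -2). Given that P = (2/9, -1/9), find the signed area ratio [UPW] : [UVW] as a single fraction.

1/9

[UVW] = ½·(0·(7−(-2)) + 2·(-2−0) + 0·(0−7)) = ½·(0 − 4 + 0) = -2.
[UPW] = ½·(0·(-1/9−(-2)) + (2/9)·(-2−0) + 0·(0−(-1/9))) = ½·(0 − 4/9 + 0) = -2/9, so the ratio is (-2/9)/(-2) = 1/9.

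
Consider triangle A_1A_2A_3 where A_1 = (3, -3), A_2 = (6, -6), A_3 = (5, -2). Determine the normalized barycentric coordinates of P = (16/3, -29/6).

Signed area of the reference triangle: [A_1A_2A_3] = ½·(3·(-6−(-2)) + 6·(-2−(-3)) + 5·(-3−(-6))) = ½·(-12 + 6 + 15) = 9/2.
[PA_2A_3] = ½·((16/3)·(-6−(-2)) + 6·(-2−(-29/6)) + 5·(-29/6−(-6))) = ½·(-64/3 + 17 + 35/6) = 3/4, so the A_1-coordinate is (3/4)/(9/2) = 1/6.
[A_1PA_3] = ½·(3·(-29/6−(-2)) + (16/3)·(-2−(-3)) + 5·(-3−(-29/6))) = ½·(-17/2 + 16/3 + 55/6) = 3, so the A_2-coordinate is 2/3.
[A_1A_2P] = ½·(3·(-6−(-29/6)) + 6·(-29/6−(-3)) + (16/3)·(-3−(-6))) = ½·(-7/2 − 11 + 16) = 3/4, so the A_3-coordinate is 1/6.
Check: 1/6 + 2/3 + 1/6 = 1.

(1/6, 2/3, 1/6)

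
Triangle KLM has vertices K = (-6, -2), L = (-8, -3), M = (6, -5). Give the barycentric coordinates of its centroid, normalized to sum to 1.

(1/3, 1/3, 1/3)

The centroid is the average of the vertices, so each weight is 1/3.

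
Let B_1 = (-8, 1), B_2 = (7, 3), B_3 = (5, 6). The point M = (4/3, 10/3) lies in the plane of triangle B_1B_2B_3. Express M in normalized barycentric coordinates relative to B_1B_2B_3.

(1/3, 1/3, 1/3)

Signed area of the reference triangle: [B_1B_2B_3] = ½·((-8)·(3−6) + 7·(6−1) + 5·(1−3)) = ½·(24 + 35 − 10) = 49/2.
[MB_2B_3] = ½·((4/3)·(3−6) + 7·(6−(10/3)) + 5·(10/3−3)) = ½·(-4 + 56/3 + 5/3) = 49/6, so the B_1-coordinate is (49/6)/(49/2) = 1/3.
[B_1MB_3] = ½·((-8)·(10/3−6) + (4/3)·(6−1) + 5·(1−(10/3))) = ½·(64/3 + 20/3 − 35/3) = 49/6, so the B_2-coordinate is 1/3.
[B_1B_2M] = ½·((-8)·(3−(10/3)) + 7·(10/3−1) + (4/3)·(1−3)) = ½·(8/3 + 49/3 − 8/3) = 49/6, so the B_3-coordinate is 1/3.
Check: 1/3 + 1/3 + 1/3 = 1.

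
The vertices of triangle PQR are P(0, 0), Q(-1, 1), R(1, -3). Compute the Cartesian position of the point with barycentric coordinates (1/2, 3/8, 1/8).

(-1/4, 0)

S = (1/2)·P + (3/8)·Q + (1/8)·R.
x-coordinate: (1/2)·0 + (3/8)·(-1) + (1/8)·1 = -1/4.
y-coordinate: (1/2)·0 + (3/8)·1 + (1/8)·(-3) = 0.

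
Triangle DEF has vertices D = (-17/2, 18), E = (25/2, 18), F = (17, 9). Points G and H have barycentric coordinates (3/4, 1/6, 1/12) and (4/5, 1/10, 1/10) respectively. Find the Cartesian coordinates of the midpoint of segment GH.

Barycentric coordinates of the midpoint are the average: (31/40, 2/15, 11/120).
Converting: (31/40)·D + (2/15)·E + (11/120)·F = (-269/80, 687/40).

(-269/80, 687/40)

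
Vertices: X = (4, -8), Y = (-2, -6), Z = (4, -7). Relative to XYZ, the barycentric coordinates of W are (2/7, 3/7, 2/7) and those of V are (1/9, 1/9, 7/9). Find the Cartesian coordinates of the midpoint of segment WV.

(50/21, -97/14)

Barycentric coordinates of the midpoint are the average: (25/126, 17/63, 67/126).
Converting: (25/126)·X + (17/63)·Y + (67/126)·Z = (50/21, -97/14).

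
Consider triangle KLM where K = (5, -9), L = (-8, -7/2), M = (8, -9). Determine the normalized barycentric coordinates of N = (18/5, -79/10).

Signed area of the reference triangle: [KLM] = ½·(5·(-7/2−(-9)) + (-8)·(-9−(-9)) + 8·(-9−(-7/2))) = ½·(55/2 + 0 − 44) = -33/4.
[NLM] = ½·((18/5)·(-7/2−(-9)) + (-8)·(-9−(-79/10)) + 8·(-79/10−(-7/2))) = ½·(99/5 + 44/5 − 176/5) = -33/10, so the K-coordinate is (-33/10)/(-33/4) = 2/5.
[KNM] = ½·(5·(-79/10−(-9)) + (18/5)·(-9−(-9)) + 8·(-9−(-79/10))) = ½·(11/2 + 0 − 44/5) = -33/20, so the L-coordinate is 1/5.
[KLN] = ½·(5·(-7/2−(-79/10)) + (-8)·(-79/10−(-9)) + (18/5)·(-9−(-7/2))) = ½·(22 − 44/5 − 99/5) = -33/10, so the M-coordinate is 2/5.
Check: 2/5 + 1/5 + 2/5 = 1.

(2/5, 1/5, 2/5)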